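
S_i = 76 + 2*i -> [76, 78, 80, 82, 84]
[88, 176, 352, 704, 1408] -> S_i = 88*2^i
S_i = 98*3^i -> [98, 294, 882, 2646, 7938]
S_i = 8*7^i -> [8, 56, 392, 2744, 19208]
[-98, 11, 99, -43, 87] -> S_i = Random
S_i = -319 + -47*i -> [-319, -366, -413, -460, -507]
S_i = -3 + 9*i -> [-3, 6, 15, 24, 33]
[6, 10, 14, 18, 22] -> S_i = 6 + 4*i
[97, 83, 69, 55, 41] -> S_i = 97 + -14*i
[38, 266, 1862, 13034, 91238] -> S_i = 38*7^i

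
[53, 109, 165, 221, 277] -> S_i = 53 + 56*i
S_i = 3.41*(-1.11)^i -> [3.41, -3.79, 4.2, -4.66, 5.18]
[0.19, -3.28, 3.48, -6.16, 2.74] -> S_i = Random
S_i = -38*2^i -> [-38, -76, -152, -304, -608]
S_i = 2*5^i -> [2, 10, 50, 250, 1250]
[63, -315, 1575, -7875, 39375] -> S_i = 63*-5^i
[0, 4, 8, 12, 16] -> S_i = 0 + 4*i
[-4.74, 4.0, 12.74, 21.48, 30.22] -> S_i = -4.74 + 8.74*i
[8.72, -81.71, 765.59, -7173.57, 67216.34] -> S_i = 8.72*(-9.37)^i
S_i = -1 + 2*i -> [-1, 1, 3, 5, 7]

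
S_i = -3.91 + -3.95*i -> [-3.91, -7.86, -11.81, -15.76, -19.71]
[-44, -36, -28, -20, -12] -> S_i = -44 + 8*i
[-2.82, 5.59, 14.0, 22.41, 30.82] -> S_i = -2.82 + 8.41*i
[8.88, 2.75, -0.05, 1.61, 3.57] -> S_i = Random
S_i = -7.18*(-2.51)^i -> [-7.18, 18.02, -45.23, 113.54, -284.98]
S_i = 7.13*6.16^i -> [7.13, 43.92, 270.55, 1666.6, 10266.26]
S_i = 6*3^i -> [6, 18, 54, 162, 486]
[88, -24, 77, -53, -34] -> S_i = Random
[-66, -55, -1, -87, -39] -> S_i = Random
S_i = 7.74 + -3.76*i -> [7.74, 3.98, 0.22, -3.54, -7.3]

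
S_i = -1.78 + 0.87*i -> [-1.78, -0.91, -0.04, 0.83, 1.7]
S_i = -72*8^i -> [-72, -576, -4608, -36864, -294912]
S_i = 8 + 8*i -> [8, 16, 24, 32, 40]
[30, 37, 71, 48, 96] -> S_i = Random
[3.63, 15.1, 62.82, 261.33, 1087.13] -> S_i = 3.63*4.16^i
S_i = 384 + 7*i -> [384, 391, 398, 405, 412]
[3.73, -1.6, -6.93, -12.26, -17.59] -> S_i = 3.73 + -5.33*i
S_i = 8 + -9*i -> [8, -1, -10, -19, -28]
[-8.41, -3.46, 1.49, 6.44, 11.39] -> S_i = -8.41 + 4.95*i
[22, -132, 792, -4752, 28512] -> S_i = 22*-6^i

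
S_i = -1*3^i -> [-1, -3, -9, -27, -81]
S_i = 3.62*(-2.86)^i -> [3.62, -10.35, 29.61, -84.69, 242.2]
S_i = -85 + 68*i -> [-85, -17, 51, 119, 187]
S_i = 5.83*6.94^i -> [5.83, 40.46, 280.79, 1948.71, 13524.04]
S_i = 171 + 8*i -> [171, 179, 187, 195, 203]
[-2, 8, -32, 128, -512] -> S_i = -2*-4^i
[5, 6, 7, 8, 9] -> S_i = 5 + 1*i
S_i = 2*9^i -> [2, 18, 162, 1458, 13122]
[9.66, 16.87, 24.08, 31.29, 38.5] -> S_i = 9.66 + 7.21*i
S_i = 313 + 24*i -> [313, 337, 361, 385, 409]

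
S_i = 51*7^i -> [51, 357, 2499, 17493, 122451]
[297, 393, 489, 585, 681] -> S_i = 297 + 96*i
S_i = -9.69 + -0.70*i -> [-9.69, -10.39, -11.09, -11.79, -12.49]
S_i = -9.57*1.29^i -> [-9.57, -12.35, -15.93, -20.54, -26.5]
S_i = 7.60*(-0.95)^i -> [7.6, -7.22, 6.86, -6.52, 6.19]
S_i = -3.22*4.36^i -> [-3.22, -14.04, -61.21, -266.88, -1163.59]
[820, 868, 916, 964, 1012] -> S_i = 820 + 48*i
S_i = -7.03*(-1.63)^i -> [-7.03, 11.46, -18.68, 30.45, -49.63]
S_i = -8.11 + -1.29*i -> [-8.11, -9.4, -10.69, -11.98, -13.27]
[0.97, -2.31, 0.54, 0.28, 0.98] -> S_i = Random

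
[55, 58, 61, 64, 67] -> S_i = 55 + 3*i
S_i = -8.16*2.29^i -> [-8.16, -18.69, -42.79, -97.99, -224.4]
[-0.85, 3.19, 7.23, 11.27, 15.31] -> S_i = -0.85 + 4.04*i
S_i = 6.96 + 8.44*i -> [6.96, 15.4, 23.84, 32.28, 40.72]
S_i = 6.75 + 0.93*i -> [6.75, 7.68, 8.61, 9.54, 10.47]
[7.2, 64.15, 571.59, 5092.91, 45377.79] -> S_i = 7.20*8.91^i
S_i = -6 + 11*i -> [-6, 5, 16, 27, 38]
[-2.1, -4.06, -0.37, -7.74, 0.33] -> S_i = Random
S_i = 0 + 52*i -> [0, 52, 104, 156, 208]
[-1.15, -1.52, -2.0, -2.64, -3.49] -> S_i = -1.15*1.32^i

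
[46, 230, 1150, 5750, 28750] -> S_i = 46*5^i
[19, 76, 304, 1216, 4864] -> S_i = 19*4^i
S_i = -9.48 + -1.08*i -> [-9.48, -10.56, -11.64, -12.72, -13.8]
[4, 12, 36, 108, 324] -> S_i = 4*3^i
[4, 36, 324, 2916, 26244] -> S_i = 4*9^i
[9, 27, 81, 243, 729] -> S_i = 9*3^i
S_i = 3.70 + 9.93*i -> [3.7, 13.63, 23.56, 33.49, 43.42]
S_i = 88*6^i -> [88, 528, 3168, 19008, 114048]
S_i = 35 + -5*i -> [35, 30, 25, 20, 15]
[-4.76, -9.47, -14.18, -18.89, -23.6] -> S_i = -4.76 + -4.71*i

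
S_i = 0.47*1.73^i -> [0.47, 0.81, 1.41, 2.43, 4.21]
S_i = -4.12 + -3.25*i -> [-4.12, -7.37, -10.62, -13.87, -17.12]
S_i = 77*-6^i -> [77, -462, 2772, -16632, 99792]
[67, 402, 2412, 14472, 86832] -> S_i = 67*6^i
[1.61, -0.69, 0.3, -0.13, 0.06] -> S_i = 1.61*(-0.43)^i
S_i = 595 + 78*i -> [595, 673, 751, 829, 907]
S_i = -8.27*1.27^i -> [-8.27, -10.5, -13.34, -16.94, -21.51]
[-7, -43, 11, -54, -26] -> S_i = Random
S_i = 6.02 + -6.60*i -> [6.02, -0.58, -7.18, -13.78, -20.38]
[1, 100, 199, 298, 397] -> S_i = 1 + 99*i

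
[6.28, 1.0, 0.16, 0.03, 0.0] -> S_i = 6.28*0.16^i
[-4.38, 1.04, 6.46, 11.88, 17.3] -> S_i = -4.38 + 5.42*i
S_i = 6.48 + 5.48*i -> [6.48, 11.96, 17.44, 22.92, 28.4]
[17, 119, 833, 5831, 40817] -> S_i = 17*7^i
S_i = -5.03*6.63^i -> [-5.03, -33.35, -221.1, -1465.91, -9719.01]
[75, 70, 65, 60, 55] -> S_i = 75 + -5*i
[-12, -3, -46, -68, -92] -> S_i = Random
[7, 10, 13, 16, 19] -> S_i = 7 + 3*i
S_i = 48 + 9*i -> [48, 57, 66, 75, 84]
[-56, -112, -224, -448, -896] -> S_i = -56*2^i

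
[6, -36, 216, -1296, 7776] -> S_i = 6*-6^i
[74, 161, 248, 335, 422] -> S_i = 74 + 87*i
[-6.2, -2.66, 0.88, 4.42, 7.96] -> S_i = -6.20 + 3.54*i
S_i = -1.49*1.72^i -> [-1.49, -2.56, -4.41, -7.58, -13.04]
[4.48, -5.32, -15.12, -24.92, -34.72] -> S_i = 4.48 + -9.80*i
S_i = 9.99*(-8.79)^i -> [9.99, -87.81, 771.87, -6784.72, 59637.71]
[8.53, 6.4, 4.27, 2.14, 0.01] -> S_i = 8.53 + -2.13*i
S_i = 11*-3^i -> [11, -33, 99, -297, 891]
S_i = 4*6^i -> [4, 24, 144, 864, 5184]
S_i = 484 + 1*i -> [484, 485, 486, 487, 488]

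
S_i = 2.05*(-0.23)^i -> [2.05, -0.47, 0.11, -0.02, 0.01]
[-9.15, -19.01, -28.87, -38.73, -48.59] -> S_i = -9.15 + -9.86*i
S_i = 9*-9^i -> [9, -81, 729, -6561, 59049]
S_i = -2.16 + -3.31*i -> [-2.16, -5.47, -8.78, -12.09, -15.4]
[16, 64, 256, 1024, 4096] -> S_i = 16*4^i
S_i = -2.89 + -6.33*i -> [-2.89, -9.22, -15.55, -21.88, -28.21]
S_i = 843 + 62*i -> [843, 905, 967, 1029, 1091]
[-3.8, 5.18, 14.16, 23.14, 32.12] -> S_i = -3.80 + 8.98*i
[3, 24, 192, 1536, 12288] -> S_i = 3*8^i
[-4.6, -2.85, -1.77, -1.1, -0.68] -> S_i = -4.60*0.62^i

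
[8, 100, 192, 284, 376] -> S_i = 8 + 92*i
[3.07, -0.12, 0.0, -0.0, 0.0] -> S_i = 3.07*(-0.04)^i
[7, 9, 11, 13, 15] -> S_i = 7 + 2*i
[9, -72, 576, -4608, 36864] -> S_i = 9*-8^i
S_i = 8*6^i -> [8, 48, 288, 1728, 10368]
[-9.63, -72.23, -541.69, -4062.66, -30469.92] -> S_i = -9.63*7.50^i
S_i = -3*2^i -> [-3, -6, -12, -24, -48]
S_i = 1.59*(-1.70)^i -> [1.59, -2.7, 4.6, -7.81, 13.28]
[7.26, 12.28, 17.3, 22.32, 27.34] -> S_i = 7.26 + 5.02*i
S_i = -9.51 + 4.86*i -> [-9.51, -4.65, 0.21, 5.07, 9.93]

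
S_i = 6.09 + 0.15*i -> [6.09, 6.24, 6.39, 6.54, 6.69]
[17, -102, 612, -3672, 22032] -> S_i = 17*-6^i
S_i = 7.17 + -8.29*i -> [7.17, -1.12, -9.41, -17.7, -25.99]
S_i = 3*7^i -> [3, 21, 147, 1029, 7203]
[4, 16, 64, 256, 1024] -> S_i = 4*4^i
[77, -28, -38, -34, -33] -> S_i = Random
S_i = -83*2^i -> [-83, -166, -332, -664, -1328]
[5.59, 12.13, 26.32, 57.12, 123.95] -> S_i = 5.59*2.17^i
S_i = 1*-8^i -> [1, -8, 64, -512, 4096]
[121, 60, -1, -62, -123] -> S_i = 121 + -61*i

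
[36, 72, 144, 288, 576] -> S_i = 36*2^i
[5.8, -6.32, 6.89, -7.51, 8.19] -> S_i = 5.80*(-1.09)^i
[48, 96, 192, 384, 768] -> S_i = 48*2^i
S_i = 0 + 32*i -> [0, 32, 64, 96, 128]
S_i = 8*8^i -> [8, 64, 512, 4096, 32768]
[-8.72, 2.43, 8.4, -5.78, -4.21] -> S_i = Random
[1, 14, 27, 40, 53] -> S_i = 1 + 13*i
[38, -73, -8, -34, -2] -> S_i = Random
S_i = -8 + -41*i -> [-8, -49, -90, -131, -172]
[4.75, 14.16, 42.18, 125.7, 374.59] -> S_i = 4.75*2.98^i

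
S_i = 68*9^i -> [68, 612, 5508, 49572, 446148]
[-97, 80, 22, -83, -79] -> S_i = Random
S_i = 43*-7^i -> [43, -301, 2107, -14749, 103243]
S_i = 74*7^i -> [74, 518, 3626, 25382, 177674]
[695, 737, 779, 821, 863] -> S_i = 695 + 42*i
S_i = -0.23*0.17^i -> [-0.23, -0.04, -0.01, -0.0, -0.0]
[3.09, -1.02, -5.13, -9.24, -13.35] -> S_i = 3.09 + -4.11*i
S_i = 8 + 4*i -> [8, 12, 16, 20, 24]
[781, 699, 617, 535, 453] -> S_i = 781 + -82*i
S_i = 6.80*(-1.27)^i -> [6.8, -8.64, 10.97, -13.93, 17.69]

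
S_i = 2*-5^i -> [2, -10, 50, -250, 1250]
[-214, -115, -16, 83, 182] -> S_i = -214 + 99*i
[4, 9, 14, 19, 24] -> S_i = 4 + 5*i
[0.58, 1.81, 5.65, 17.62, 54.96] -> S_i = 0.58*3.12^i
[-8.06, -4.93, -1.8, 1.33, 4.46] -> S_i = -8.06 + 3.13*i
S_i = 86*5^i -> [86, 430, 2150, 10750, 53750]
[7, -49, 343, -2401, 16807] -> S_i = 7*-7^i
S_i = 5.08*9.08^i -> [5.08, 46.13, 418.83, 3802.96, 34530.84]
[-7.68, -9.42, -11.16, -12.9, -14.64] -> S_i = -7.68 + -1.74*i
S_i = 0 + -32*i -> [0, -32, -64, -96, -128]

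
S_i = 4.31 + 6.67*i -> [4.31, 10.98, 17.65, 24.32, 30.99]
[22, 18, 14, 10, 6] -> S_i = 22 + -4*i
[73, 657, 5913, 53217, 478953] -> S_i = 73*9^i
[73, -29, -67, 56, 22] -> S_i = Random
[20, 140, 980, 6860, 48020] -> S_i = 20*7^i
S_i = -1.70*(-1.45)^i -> [-1.7, 2.46, -3.57, 5.18, -7.51]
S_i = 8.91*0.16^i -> [8.91, 1.43, 0.23, 0.04, 0.01]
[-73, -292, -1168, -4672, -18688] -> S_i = -73*4^i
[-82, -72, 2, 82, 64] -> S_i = Random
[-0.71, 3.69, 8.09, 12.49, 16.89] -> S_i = -0.71 + 4.40*i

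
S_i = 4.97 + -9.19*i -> [4.97, -4.22, -13.41, -22.6, -31.79]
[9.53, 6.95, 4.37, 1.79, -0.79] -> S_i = 9.53 + -2.58*i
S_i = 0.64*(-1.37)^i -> [0.64, -0.88, 1.2, -1.65, 2.25]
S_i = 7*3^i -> [7, 21, 63, 189, 567]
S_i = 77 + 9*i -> [77, 86, 95, 104, 113]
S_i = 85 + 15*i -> [85, 100, 115, 130, 145]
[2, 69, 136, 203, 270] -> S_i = 2 + 67*i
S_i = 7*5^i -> [7, 35, 175, 875, 4375]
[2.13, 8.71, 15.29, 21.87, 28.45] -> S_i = 2.13 + 6.58*i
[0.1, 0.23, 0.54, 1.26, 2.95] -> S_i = 0.10*2.33^i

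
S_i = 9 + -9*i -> [9, 0, -9, -18, -27]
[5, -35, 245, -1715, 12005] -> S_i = 5*-7^i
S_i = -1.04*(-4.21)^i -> [-1.04, 4.38, -18.43, 77.6, -326.71]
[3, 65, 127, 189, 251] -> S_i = 3 + 62*i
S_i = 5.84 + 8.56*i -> [5.84, 14.4, 22.96, 31.52, 40.08]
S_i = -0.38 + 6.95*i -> [-0.38, 6.57, 13.52, 20.47, 27.42]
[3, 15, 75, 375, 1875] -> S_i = 3*5^i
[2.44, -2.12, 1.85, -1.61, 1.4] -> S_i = 2.44*(-0.87)^i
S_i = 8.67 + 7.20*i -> [8.67, 15.87, 23.07, 30.27, 37.47]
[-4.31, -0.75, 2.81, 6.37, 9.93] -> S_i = -4.31 + 3.56*i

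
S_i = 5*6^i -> [5, 30, 180, 1080, 6480]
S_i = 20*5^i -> [20, 100, 500, 2500, 12500]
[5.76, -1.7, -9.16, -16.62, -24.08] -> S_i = 5.76 + -7.46*i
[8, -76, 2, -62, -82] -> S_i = Random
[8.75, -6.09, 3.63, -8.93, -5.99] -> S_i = Random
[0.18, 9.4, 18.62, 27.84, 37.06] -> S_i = 0.18 + 9.22*i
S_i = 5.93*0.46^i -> [5.93, 2.73, 1.25, 0.58, 0.27]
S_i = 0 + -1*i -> [0, -1, -2, -3, -4]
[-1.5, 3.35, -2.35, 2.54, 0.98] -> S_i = Random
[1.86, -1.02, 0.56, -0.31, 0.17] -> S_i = 1.86*(-0.55)^i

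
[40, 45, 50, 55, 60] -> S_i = 40 + 5*i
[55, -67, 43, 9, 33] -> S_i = Random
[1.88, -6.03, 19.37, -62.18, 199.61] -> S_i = 1.88*(-3.21)^i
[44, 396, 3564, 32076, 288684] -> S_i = 44*9^i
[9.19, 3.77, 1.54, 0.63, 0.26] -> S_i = 9.19*0.41^i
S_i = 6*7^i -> [6, 42, 294, 2058, 14406]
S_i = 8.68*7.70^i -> [8.68, 66.84, 514.64, 3962.71, 30512.84]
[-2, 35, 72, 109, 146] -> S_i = -2 + 37*i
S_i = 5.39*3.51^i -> [5.39, 18.92, 66.41, 233.08, 818.12]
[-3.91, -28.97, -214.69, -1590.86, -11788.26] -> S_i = -3.91*7.41^i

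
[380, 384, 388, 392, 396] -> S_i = 380 + 4*i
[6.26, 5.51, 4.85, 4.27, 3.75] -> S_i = 6.26*0.88^i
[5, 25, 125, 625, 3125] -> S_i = 5*5^i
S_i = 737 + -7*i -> [737, 730, 723, 716, 709]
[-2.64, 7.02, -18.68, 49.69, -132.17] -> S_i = -2.64*(-2.66)^i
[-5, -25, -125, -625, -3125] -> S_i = -5*5^i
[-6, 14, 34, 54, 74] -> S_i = -6 + 20*i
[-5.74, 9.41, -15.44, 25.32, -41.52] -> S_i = -5.74*(-1.64)^i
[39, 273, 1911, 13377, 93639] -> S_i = 39*7^i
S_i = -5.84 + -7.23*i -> [-5.84, -13.07, -20.3, -27.53, -34.76]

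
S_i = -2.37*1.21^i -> [-2.37, -2.87, -3.47, -4.2, -5.08]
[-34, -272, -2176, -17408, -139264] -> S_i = -34*8^i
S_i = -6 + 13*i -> [-6, 7, 20, 33, 46]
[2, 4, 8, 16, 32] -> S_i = 2*2^i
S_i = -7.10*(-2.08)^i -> [-7.1, 14.77, -30.72, 63.89, -132.9]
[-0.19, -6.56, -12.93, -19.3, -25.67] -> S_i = -0.19 + -6.37*i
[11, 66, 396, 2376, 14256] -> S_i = 11*6^i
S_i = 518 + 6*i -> [518, 524, 530, 536, 542]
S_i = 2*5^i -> [2, 10, 50, 250, 1250]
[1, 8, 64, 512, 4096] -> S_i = 1*8^i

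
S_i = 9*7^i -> [9, 63, 441, 3087, 21609]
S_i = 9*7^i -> [9, 63, 441, 3087, 21609]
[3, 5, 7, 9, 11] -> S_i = 3 + 2*i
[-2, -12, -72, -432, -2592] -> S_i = -2*6^i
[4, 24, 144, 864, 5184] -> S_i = 4*6^i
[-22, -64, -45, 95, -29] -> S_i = Random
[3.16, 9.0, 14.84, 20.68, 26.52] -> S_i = 3.16 + 5.84*i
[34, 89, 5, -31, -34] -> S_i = Random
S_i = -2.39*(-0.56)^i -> [-2.39, 1.34, -0.75, 0.42, -0.24]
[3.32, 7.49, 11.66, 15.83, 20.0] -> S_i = 3.32 + 4.17*i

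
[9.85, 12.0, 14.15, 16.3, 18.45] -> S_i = 9.85 + 2.15*i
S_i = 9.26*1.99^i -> [9.26, 18.43, 36.67, 72.97, 145.22]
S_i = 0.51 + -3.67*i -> [0.51, -3.16, -6.83, -10.5, -14.17]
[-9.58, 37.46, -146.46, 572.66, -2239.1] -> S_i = -9.58*(-3.91)^i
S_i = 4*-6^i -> [4, -24, 144, -864, 5184]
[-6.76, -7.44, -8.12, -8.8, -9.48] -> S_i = -6.76 + -0.68*i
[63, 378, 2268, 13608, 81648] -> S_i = 63*6^i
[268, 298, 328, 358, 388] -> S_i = 268 + 30*i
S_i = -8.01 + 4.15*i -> [-8.01, -3.86, 0.29, 4.44, 8.59]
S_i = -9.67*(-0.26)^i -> [-9.67, 2.51, -0.65, 0.17, -0.04]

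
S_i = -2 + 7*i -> [-2, 5, 12, 19, 26]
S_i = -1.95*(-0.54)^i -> [-1.95, 1.05, -0.57, 0.31, -0.17]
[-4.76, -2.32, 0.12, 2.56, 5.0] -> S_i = -4.76 + 2.44*i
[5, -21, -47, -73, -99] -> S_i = 5 + -26*i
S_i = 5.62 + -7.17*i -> [5.62, -1.55, -8.72, -15.89, -23.06]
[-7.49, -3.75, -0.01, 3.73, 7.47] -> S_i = -7.49 + 3.74*i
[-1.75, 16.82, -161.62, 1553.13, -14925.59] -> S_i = -1.75*(-9.61)^i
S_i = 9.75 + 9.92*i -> [9.75, 19.67, 29.59, 39.51, 49.43]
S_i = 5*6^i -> [5, 30, 180, 1080, 6480]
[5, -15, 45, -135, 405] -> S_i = 5*-3^i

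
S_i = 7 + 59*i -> [7, 66, 125, 184, 243]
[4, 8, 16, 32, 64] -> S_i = 4*2^i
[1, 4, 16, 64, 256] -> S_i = 1*4^i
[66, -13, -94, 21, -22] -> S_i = Random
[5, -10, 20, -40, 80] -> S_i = 5*-2^i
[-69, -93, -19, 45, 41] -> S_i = Random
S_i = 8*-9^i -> [8, -72, 648, -5832, 52488]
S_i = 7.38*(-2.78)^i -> [7.38, -20.52, 57.04, -158.56, 440.79]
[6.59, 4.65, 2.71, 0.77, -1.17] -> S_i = 6.59 + -1.94*i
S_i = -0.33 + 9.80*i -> [-0.33, 9.47, 19.27, 29.07, 38.87]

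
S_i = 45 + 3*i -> [45, 48, 51, 54, 57]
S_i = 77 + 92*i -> [77, 169, 261, 353, 445]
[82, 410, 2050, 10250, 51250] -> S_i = 82*5^i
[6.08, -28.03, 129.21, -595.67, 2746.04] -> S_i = 6.08*(-4.61)^i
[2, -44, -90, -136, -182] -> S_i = 2 + -46*i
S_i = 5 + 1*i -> [5, 6, 7, 8, 9]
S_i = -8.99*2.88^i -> [-8.99, -25.89, -74.57, -214.75, -618.49]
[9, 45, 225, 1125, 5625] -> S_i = 9*5^i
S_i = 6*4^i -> [6, 24, 96, 384, 1536]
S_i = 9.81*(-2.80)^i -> [9.81, -27.47, 76.91, -215.35, 602.98]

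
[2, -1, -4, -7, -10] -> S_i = 2 + -3*i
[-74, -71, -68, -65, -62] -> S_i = -74 + 3*i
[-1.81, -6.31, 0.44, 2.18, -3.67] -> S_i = Random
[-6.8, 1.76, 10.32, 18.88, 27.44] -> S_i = -6.80 + 8.56*i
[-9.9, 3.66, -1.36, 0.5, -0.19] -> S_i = -9.90*(-0.37)^i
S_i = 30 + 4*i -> [30, 34, 38, 42, 46]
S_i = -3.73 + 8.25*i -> [-3.73, 4.52, 12.77, 21.02, 29.27]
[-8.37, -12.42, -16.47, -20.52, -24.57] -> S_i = -8.37 + -4.05*i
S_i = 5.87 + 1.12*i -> [5.87, 6.99, 8.11, 9.23, 10.35]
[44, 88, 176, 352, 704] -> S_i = 44*2^i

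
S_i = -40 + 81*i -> [-40, 41, 122, 203, 284]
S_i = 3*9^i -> [3, 27, 243, 2187, 19683]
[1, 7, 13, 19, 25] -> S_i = 1 + 6*i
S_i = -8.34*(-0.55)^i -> [-8.34, 4.59, -2.52, 1.39, -0.76]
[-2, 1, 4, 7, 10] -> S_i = -2 + 3*i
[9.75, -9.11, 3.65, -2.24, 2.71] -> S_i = Random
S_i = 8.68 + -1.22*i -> [8.68, 7.46, 6.24, 5.02, 3.8]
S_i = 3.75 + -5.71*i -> [3.75, -1.96, -7.67, -13.38, -19.09]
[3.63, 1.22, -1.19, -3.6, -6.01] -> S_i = 3.63 + -2.41*i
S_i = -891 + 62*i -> [-891, -829, -767, -705, -643]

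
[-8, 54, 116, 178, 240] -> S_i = -8 + 62*i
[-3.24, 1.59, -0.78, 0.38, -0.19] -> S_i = -3.24*(-0.49)^i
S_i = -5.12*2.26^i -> [-5.12, -11.57, -26.15, -59.1, -133.57]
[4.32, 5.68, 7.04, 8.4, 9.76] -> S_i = 4.32 + 1.36*i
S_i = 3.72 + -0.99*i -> [3.72, 2.73, 1.74, 0.75, -0.24]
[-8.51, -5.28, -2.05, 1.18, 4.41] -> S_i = -8.51 + 3.23*i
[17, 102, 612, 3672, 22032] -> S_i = 17*6^i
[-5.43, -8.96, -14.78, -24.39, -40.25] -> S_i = -5.43*1.65^i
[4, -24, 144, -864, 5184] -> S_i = 4*-6^i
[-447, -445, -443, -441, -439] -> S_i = -447 + 2*i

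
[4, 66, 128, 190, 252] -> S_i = 4 + 62*i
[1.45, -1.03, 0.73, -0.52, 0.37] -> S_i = 1.45*(-0.71)^i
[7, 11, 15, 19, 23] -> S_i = 7 + 4*i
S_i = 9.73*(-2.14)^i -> [9.73, -20.82, 44.56, -95.36, 204.06]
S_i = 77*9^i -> [77, 693, 6237, 56133, 505197]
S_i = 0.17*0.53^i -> [0.17, 0.09, 0.05, 0.03, 0.01]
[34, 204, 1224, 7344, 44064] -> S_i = 34*6^i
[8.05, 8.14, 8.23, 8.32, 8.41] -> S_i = 8.05 + 0.09*i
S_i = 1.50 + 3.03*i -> [1.5, 4.53, 7.56, 10.59, 13.62]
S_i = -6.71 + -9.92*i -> [-6.71, -16.63, -26.55, -36.47, -46.39]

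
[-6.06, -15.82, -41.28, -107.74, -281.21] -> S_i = -6.06*2.61^i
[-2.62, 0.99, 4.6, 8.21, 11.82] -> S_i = -2.62 + 3.61*i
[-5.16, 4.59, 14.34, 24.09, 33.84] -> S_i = -5.16 + 9.75*i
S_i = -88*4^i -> [-88, -352, -1408, -5632, -22528]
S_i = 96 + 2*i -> [96, 98, 100, 102, 104]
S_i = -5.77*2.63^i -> [-5.77, -15.18, -39.91, -104.96, -276.06]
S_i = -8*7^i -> [-8, -56, -392, -2744, -19208]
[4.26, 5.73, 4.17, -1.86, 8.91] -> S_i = Random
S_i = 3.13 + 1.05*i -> [3.13, 4.18, 5.23, 6.28, 7.33]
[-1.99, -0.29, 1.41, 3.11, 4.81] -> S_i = -1.99 + 1.70*i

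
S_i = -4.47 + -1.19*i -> [-4.47, -5.66, -6.85, -8.04, -9.23]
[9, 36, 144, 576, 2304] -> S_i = 9*4^i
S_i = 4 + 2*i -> [4, 6, 8, 10, 12]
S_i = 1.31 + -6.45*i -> [1.31, -5.14, -11.59, -18.04, -24.49]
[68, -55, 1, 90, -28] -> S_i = Random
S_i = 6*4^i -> [6, 24, 96, 384, 1536]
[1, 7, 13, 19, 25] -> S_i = 1 + 6*i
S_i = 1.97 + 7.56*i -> [1.97, 9.53, 17.09, 24.65, 32.21]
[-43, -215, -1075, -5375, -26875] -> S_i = -43*5^i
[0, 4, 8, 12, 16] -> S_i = 0 + 4*i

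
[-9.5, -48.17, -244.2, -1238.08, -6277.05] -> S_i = -9.50*5.07^i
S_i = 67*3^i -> [67, 201, 603, 1809, 5427]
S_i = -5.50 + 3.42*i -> [-5.5, -2.08, 1.34, 4.76, 8.18]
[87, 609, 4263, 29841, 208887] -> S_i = 87*7^i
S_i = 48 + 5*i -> [48, 53, 58, 63, 68]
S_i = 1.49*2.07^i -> [1.49, 3.08, 6.38, 13.22, 27.36]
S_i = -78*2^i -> [-78, -156, -312, -624, -1248]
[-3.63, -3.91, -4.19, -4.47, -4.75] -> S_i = -3.63 + -0.28*i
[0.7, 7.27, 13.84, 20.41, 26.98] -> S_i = 0.70 + 6.57*i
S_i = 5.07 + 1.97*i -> [5.07, 7.04, 9.01, 10.98, 12.95]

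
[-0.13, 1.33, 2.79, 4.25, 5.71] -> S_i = -0.13 + 1.46*i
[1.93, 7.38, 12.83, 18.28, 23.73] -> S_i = 1.93 + 5.45*i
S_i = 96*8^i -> [96, 768, 6144, 49152, 393216]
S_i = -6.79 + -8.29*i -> [-6.79, -15.08, -23.37, -31.66, -39.95]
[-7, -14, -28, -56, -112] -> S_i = -7*2^i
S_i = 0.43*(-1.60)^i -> [0.43, -0.69, 1.1, -1.76, 2.82]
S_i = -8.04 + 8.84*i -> [-8.04, 0.8, 9.64, 18.48, 27.32]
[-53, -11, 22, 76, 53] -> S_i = Random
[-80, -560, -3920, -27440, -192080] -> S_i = -80*7^i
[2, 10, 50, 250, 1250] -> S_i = 2*5^i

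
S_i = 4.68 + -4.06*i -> [4.68, 0.62, -3.44, -7.5, -11.56]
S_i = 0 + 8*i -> [0, 8, 16, 24, 32]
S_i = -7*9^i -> [-7, -63, -567, -5103, -45927]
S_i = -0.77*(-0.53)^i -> [-0.77, 0.41, -0.22, 0.11, -0.06]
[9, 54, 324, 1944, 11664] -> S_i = 9*6^i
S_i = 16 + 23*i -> [16, 39, 62, 85, 108]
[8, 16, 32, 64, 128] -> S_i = 8*2^i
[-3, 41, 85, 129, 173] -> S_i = -3 + 44*i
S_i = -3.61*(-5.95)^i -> [-3.61, 21.48, -127.8, 760.43, -4524.55]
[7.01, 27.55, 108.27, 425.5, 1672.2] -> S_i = 7.01*3.93^i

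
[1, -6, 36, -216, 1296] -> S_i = 1*-6^i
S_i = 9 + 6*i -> [9, 15, 21, 27, 33]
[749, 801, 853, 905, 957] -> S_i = 749 + 52*i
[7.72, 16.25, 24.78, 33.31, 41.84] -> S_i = 7.72 + 8.53*i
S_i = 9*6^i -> [9, 54, 324, 1944, 11664]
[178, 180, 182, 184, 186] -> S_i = 178 + 2*i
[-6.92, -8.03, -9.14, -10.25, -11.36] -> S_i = -6.92 + -1.11*i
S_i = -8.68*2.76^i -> [-8.68, -23.96, -66.12, -182.49, -503.68]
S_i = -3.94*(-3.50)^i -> [-3.94, 13.79, -48.26, 168.93, -591.25]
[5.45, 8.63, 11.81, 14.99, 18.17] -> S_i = 5.45 + 3.18*i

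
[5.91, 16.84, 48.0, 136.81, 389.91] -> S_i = 5.91*2.85^i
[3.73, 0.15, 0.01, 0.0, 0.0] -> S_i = 3.73*0.04^i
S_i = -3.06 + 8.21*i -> [-3.06, 5.15, 13.36, 21.57, 29.78]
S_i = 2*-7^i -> [2, -14, 98, -686, 4802]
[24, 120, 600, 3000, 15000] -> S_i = 24*5^i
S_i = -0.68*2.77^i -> [-0.68, -1.88, -5.22, -14.45, -40.03]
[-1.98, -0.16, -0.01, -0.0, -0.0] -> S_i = -1.98*0.08^i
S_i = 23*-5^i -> [23, -115, 575, -2875, 14375]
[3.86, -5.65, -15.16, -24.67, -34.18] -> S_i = 3.86 + -9.51*i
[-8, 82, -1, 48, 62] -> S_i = Random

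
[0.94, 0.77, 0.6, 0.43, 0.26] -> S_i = 0.94 + -0.17*i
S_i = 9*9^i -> [9, 81, 729, 6561, 59049]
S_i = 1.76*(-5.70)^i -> [1.76, -10.03, 57.18, -325.94, 1857.86]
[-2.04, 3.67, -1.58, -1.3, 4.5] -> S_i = Random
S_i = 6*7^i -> [6, 42, 294, 2058, 14406]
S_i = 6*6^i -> [6, 36, 216, 1296, 7776]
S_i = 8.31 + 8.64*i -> [8.31, 16.95, 25.59, 34.23, 42.87]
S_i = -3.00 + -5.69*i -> [-3.0, -8.69, -14.38, -20.07, -25.76]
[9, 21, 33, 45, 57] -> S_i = 9 + 12*i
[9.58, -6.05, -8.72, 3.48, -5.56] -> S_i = Random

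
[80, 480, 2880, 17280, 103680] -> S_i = 80*6^i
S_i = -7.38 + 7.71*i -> [-7.38, 0.33, 8.04, 15.75, 23.46]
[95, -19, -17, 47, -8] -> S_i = Random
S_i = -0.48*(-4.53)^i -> [-0.48, 2.17, -9.85, 44.62, -202.13]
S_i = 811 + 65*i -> [811, 876, 941, 1006, 1071]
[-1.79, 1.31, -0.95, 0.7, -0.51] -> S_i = -1.79*(-0.73)^i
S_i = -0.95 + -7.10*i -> [-0.95, -8.05, -15.15, -22.25, -29.35]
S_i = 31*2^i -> [31, 62, 124, 248, 496]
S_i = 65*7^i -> [65, 455, 3185, 22295, 156065]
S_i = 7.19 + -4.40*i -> [7.19, 2.79, -1.61, -6.01, -10.41]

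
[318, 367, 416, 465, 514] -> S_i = 318 + 49*i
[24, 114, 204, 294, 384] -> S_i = 24 + 90*i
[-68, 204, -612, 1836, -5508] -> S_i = -68*-3^i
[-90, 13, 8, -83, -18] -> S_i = Random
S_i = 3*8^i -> [3, 24, 192, 1536, 12288]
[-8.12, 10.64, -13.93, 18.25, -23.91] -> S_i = -8.12*(-1.31)^i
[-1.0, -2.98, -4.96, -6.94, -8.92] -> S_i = -1.00 + -1.98*i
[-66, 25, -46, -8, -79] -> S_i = Random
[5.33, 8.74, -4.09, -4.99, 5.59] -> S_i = Random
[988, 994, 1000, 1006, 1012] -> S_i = 988 + 6*i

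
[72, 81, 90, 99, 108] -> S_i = 72 + 9*i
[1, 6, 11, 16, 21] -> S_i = 1 + 5*i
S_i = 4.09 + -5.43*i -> [4.09, -1.34, -6.77, -12.2, -17.63]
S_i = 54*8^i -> [54, 432, 3456, 27648, 221184]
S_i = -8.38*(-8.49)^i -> [-8.38, 71.15, -604.03, 5128.23, -43538.63]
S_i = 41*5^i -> [41, 205, 1025, 5125, 25625]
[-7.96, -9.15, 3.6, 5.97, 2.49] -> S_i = Random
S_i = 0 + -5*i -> [0, -5, -10, -15, -20]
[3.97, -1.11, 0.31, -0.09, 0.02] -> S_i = 3.97*(-0.28)^i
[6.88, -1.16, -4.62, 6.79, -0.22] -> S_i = Random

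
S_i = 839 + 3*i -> [839, 842, 845, 848, 851]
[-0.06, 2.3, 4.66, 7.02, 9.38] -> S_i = -0.06 + 2.36*i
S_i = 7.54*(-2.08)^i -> [7.54, -15.68, 32.62, -67.85, 141.13]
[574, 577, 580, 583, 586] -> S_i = 574 + 3*i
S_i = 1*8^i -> [1, 8, 64, 512, 4096]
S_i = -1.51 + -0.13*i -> [-1.51, -1.64, -1.77, -1.9, -2.03]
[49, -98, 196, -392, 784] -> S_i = 49*-2^i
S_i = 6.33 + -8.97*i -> [6.33, -2.64, -11.61, -20.58, -29.55]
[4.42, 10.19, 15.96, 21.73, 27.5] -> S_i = 4.42 + 5.77*i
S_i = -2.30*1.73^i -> [-2.3, -3.98, -6.88, -11.91, -20.6]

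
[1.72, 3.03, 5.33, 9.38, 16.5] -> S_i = 1.72*1.76^i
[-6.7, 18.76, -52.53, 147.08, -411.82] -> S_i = -6.70*(-2.80)^i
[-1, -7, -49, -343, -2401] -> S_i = -1*7^i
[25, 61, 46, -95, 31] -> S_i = Random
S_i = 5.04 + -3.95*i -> [5.04, 1.09, -2.86, -6.81, -10.76]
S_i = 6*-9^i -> [6, -54, 486, -4374, 39366]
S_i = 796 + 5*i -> [796, 801, 806, 811, 816]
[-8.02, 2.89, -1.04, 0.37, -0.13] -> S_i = -8.02*(-0.36)^i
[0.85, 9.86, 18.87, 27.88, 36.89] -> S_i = 0.85 + 9.01*i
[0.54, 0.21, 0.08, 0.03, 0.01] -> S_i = 0.54*0.38^i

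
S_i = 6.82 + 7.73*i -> [6.82, 14.55, 22.28, 30.01, 37.74]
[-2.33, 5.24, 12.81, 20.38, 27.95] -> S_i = -2.33 + 7.57*i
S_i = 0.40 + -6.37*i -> [0.4, -5.97, -12.34, -18.71, -25.08]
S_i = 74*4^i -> [74, 296, 1184, 4736, 18944]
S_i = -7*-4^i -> [-7, 28, -112, 448, -1792]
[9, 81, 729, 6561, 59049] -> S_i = 9*9^i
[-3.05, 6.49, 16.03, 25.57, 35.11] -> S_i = -3.05 + 9.54*i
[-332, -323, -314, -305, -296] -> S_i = -332 + 9*i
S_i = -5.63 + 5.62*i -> [-5.63, -0.01, 5.61, 11.23, 16.85]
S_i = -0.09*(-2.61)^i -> [-0.09, 0.23, -0.61, 1.6, -4.18]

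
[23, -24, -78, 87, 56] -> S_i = Random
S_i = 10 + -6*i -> [10, 4, -2, -8, -14]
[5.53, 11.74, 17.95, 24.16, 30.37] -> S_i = 5.53 + 6.21*i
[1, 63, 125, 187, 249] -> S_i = 1 + 62*i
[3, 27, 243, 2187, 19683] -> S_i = 3*9^i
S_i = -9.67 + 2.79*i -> [-9.67, -6.88, -4.09, -1.3, 1.49]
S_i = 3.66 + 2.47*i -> [3.66, 6.13, 8.6, 11.07, 13.54]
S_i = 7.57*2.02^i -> [7.57, 15.29, 30.89, 62.4, 126.04]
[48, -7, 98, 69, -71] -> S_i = Random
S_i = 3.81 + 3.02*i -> [3.81, 6.83, 9.85, 12.87, 15.89]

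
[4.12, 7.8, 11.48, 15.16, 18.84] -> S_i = 4.12 + 3.68*i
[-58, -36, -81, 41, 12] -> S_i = Random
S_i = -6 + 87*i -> [-6, 81, 168, 255, 342]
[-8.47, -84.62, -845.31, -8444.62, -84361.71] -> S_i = -8.47*9.99^i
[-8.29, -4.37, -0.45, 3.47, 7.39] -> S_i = -8.29 + 3.92*i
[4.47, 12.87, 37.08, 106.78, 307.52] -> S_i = 4.47*2.88^i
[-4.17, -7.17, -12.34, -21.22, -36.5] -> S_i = -4.17*1.72^i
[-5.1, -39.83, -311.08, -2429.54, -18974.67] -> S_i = -5.10*7.81^i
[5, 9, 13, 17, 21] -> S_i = 5 + 4*i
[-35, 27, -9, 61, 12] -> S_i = Random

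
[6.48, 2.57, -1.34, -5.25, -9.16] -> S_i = 6.48 + -3.91*i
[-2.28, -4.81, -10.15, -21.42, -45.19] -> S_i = -2.28*2.11^i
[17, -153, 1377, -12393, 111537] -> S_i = 17*-9^i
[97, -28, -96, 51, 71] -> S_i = Random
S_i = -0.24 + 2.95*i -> [-0.24, 2.71, 5.66, 8.61, 11.56]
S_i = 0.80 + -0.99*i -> [0.8, -0.19, -1.18, -2.17, -3.16]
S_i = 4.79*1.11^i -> [4.79, 5.32, 5.9, 6.55, 7.27]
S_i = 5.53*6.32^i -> [5.53, 34.95, 220.88, 1395.97, 8822.54]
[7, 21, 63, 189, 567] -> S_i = 7*3^i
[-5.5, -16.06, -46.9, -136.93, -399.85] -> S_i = -5.50*2.92^i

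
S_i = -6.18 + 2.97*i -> [-6.18, -3.21, -0.24, 2.73, 5.7]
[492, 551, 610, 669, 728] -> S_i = 492 + 59*i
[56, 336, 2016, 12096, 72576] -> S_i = 56*6^i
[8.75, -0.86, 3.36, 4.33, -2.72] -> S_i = Random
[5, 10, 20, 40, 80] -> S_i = 5*2^i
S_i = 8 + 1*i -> [8, 9, 10, 11, 12]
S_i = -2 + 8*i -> [-2, 6, 14, 22, 30]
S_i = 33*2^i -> [33, 66, 132, 264, 528]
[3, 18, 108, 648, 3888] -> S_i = 3*6^i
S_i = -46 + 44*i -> [-46, -2, 42, 86, 130]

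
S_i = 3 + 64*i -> [3, 67, 131, 195, 259]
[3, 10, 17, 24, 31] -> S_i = 3 + 7*i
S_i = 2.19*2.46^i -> [2.19, 5.39, 13.25, 32.6, 80.2]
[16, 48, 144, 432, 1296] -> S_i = 16*3^i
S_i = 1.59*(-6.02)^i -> [1.59, -9.57, 57.62, -346.89, 2088.25]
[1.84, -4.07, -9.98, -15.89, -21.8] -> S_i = 1.84 + -5.91*i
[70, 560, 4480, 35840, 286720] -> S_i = 70*8^i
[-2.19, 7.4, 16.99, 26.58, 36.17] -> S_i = -2.19 + 9.59*i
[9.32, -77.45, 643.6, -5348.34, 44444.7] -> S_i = 9.32*(-8.31)^i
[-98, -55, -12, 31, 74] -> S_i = -98 + 43*i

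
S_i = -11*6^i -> [-11, -66, -396, -2376, -14256]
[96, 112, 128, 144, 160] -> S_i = 96 + 16*i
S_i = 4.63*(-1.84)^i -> [4.63, -8.52, 15.68, -28.84, 53.07]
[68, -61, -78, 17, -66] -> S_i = Random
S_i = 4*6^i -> [4, 24, 144, 864, 5184]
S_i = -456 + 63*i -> [-456, -393, -330, -267, -204]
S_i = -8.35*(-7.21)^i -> [-8.35, 60.2, -434.07, 3129.62, -22564.59]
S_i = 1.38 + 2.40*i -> [1.38, 3.78, 6.18, 8.58, 10.98]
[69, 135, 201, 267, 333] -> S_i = 69 + 66*i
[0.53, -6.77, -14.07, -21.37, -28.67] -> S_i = 0.53 + -7.30*i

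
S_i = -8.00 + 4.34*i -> [-8.0, -3.66, 0.68, 5.02, 9.36]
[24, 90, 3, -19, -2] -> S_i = Random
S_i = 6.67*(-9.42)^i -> [6.67, -62.83, 591.87, -5575.43, 52520.57]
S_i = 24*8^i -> [24, 192, 1536, 12288, 98304]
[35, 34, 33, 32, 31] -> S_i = 35 + -1*i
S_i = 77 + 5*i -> [77, 82, 87, 92, 97]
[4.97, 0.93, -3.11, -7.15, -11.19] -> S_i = 4.97 + -4.04*i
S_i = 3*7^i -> [3, 21, 147, 1029, 7203]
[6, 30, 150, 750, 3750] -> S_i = 6*5^i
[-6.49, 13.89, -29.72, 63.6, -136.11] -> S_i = -6.49*(-2.14)^i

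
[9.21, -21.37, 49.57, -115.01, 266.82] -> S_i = 9.21*(-2.32)^i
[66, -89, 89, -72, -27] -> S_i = Random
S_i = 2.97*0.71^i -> [2.97, 2.11, 1.5, 1.06, 0.75]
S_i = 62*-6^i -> [62, -372, 2232, -13392, 80352]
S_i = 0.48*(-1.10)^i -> [0.48, -0.53, 0.58, -0.64, 0.7]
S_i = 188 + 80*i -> [188, 268, 348, 428, 508]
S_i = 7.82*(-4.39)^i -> [7.82, -34.33, 150.71, -661.61, 2904.46]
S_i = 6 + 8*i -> [6, 14, 22, 30, 38]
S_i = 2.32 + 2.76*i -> [2.32, 5.08, 7.84, 10.6, 13.36]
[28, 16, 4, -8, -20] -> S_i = 28 + -12*i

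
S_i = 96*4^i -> [96, 384, 1536, 6144, 24576]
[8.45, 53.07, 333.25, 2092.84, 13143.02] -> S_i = 8.45*6.28^i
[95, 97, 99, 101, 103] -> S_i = 95 + 2*i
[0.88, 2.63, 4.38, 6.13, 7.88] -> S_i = 0.88 + 1.75*i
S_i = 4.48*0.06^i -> [4.48, 0.27, 0.02, 0.0, 0.0]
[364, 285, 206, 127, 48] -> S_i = 364 + -79*i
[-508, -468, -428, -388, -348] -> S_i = -508 + 40*i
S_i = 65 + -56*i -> [65, 9, -47, -103, -159]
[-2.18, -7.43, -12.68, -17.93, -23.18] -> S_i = -2.18 + -5.25*i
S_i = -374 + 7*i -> [-374, -367, -360, -353, -346]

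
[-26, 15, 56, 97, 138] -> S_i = -26 + 41*i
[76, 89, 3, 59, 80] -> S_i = Random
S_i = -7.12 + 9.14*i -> [-7.12, 2.02, 11.16, 20.3, 29.44]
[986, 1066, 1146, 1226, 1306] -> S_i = 986 + 80*i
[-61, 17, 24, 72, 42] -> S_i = Random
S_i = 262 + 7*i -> [262, 269, 276, 283, 290]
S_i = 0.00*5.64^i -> [0.0, 0.0, 0.0, 0.0, 0.0]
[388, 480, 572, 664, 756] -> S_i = 388 + 92*i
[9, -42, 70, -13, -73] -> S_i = Random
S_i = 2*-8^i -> [2, -16, 128, -1024, 8192]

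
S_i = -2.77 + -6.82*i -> [-2.77, -9.59, -16.41, -23.23, -30.05]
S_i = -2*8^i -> [-2, -16, -128, -1024, -8192]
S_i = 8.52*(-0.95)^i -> [8.52, -8.09, 7.69, -7.3, 6.94]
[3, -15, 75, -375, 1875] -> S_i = 3*-5^i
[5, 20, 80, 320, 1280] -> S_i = 5*4^i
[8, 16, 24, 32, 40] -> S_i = 8 + 8*i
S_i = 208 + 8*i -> [208, 216, 224, 232, 240]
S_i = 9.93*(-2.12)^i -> [9.93, -21.05, 44.63, -94.61, 200.58]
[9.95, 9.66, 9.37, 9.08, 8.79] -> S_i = 9.95 + -0.29*i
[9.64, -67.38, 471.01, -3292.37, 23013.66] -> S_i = 9.64*(-6.99)^i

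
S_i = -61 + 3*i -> [-61, -58, -55, -52, -49]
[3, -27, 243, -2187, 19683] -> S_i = 3*-9^i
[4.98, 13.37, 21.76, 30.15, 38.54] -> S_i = 4.98 + 8.39*i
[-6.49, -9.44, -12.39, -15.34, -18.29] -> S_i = -6.49 + -2.95*i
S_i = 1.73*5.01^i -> [1.73, 8.67, 43.42, 217.55, 1089.93]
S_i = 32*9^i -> [32, 288, 2592, 23328, 209952]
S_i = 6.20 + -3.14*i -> [6.2, 3.06, -0.08, -3.22, -6.36]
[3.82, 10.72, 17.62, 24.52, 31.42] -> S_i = 3.82 + 6.90*i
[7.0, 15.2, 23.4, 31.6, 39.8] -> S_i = 7.00 + 8.20*i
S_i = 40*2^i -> [40, 80, 160, 320, 640]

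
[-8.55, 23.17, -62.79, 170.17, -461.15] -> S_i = -8.55*(-2.71)^i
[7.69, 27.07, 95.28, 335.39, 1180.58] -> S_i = 7.69*3.52^i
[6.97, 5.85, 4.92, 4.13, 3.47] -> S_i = 6.97*0.84^i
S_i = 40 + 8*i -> [40, 48, 56, 64, 72]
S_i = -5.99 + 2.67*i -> [-5.99, -3.32, -0.65, 2.02, 4.69]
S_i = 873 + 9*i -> [873, 882, 891, 900, 909]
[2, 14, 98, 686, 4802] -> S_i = 2*7^i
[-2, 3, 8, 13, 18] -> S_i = -2 + 5*i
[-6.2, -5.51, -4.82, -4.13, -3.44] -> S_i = -6.20 + 0.69*i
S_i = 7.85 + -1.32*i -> [7.85, 6.53, 5.21, 3.89, 2.57]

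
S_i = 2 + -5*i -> [2, -3, -8, -13, -18]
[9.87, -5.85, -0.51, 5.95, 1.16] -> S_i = Random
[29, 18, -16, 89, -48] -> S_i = Random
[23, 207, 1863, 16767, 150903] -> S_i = 23*9^i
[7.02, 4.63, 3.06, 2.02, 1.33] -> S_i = 7.02*0.66^i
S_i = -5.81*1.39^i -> [-5.81, -8.08, -11.23, -15.6, -21.69]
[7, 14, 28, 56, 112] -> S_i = 7*2^i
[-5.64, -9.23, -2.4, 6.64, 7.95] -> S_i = Random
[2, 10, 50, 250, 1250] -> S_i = 2*5^i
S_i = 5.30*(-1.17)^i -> [5.3, -6.2, 7.26, -8.49, 9.93]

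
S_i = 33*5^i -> [33, 165, 825, 4125, 20625]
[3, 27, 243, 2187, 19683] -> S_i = 3*9^i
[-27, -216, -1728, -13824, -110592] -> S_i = -27*8^i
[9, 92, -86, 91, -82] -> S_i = Random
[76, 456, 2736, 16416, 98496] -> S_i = 76*6^i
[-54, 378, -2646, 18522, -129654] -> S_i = -54*-7^i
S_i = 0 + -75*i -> [0, -75, -150, -225, -300]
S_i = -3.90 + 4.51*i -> [-3.9, 0.61, 5.12, 9.63, 14.14]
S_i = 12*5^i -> [12, 60, 300, 1500, 7500]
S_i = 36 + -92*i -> [36, -56, -148, -240, -332]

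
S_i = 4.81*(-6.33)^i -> [4.81, -30.45, 192.73, -1219.99, 7722.54]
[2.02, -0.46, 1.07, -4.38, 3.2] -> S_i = Random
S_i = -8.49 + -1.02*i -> [-8.49, -9.51, -10.53, -11.55, -12.57]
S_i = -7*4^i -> [-7, -28, -112, -448, -1792]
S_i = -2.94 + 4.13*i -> [-2.94, 1.19, 5.32, 9.45, 13.58]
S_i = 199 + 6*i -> [199, 205, 211, 217, 223]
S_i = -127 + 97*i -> [-127, -30, 67, 164, 261]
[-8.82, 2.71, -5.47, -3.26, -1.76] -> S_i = Random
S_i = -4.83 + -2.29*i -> [-4.83, -7.12, -9.41, -11.7, -13.99]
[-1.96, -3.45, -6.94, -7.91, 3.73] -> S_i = Random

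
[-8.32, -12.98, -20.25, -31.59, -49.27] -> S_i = -8.32*1.56^i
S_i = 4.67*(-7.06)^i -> [4.67, -32.97, 232.77, -1643.35, 11602.08]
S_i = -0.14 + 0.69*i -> [-0.14, 0.55, 1.24, 1.93, 2.62]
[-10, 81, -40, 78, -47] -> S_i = Random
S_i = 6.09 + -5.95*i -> [6.09, 0.14, -5.81, -11.76, -17.71]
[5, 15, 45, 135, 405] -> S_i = 5*3^i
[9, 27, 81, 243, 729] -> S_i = 9*3^i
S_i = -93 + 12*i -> [-93, -81, -69, -57, -45]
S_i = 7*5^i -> [7, 35, 175, 875, 4375]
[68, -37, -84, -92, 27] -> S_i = Random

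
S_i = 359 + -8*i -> [359, 351, 343, 335, 327]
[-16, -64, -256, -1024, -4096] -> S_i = -16*4^i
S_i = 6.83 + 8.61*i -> [6.83, 15.44, 24.05, 32.66, 41.27]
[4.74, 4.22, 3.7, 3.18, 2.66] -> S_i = 4.74 + -0.52*i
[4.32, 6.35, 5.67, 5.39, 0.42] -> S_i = Random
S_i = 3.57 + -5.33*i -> [3.57, -1.76, -7.09, -12.42, -17.75]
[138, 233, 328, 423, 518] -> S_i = 138 + 95*i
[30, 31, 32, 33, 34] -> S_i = 30 + 1*i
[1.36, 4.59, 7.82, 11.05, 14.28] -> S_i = 1.36 + 3.23*i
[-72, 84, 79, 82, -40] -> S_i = Random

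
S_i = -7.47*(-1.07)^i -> [-7.47, 7.99, -8.55, 9.15, -9.79]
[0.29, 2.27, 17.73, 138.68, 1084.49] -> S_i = 0.29*7.82^i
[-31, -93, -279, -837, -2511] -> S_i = -31*3^i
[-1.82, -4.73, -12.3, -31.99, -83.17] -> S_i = -1.82*2.60^i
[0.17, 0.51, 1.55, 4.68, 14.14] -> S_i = 0.17*3.02^i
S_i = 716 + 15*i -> [716, 731, 746, 761, 776]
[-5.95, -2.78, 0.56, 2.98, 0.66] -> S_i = Random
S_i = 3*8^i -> [3, 24, 192, 1536, 12288]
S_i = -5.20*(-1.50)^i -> [-5.2, 7.8, -11.7, 17.55, -26.32]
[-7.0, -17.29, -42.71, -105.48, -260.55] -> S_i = -7.00*2.47^i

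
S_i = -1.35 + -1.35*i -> [-1.35, -2.7, -4.05, -5.4, -6.75]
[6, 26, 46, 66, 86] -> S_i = 6 + 20*i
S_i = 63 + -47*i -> [63, 16, -31, -78, -125]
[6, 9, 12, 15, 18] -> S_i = 6 + 3*i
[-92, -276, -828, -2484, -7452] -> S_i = -92*3^i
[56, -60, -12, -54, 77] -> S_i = Random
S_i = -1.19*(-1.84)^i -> [-1.19, 2.19, -4.03, 7.41, -13.64]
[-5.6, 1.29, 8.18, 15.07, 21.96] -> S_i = -5.60 + 6.89*i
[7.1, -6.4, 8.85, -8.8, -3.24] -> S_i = Random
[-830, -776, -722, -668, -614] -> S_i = -830 + 54*i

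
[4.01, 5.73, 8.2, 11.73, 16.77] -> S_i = 4.01*1.43^i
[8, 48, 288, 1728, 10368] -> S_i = 8*6^i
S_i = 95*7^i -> [95, 665, 4655, 32585, 228095]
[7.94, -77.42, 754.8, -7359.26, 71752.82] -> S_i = 7.94*(-9.75)^i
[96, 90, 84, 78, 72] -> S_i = 96 + -6*i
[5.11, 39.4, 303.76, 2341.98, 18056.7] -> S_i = 5.11*7.71^i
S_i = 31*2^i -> [31, 62, 124, 248, 496]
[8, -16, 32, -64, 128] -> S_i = 8*-2^i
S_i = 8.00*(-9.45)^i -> [8.0, -75.6, 714.42, -6751.27, 63799.49]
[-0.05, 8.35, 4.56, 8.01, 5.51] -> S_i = Random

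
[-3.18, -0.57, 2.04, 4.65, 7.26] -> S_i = -3.18 + 2.61*i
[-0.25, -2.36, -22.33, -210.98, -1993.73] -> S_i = -0.25*9.45^i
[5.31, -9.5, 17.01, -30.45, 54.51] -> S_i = 5.31*(-1.79)^i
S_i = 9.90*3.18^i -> [9.9, 31.48, 100.11, 318.36, 1012.38]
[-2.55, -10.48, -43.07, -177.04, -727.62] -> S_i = -2.55*4.11^i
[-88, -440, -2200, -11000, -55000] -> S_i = -88*5^i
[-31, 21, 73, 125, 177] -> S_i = -31 + 52*i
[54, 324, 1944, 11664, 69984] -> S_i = 54*6^i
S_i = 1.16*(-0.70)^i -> [1.16, -0.81, 0.57, -0.4, 0.28]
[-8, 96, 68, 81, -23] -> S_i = Random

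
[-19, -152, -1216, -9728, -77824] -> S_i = -19*8^i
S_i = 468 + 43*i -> [468, 511, 554, 597, 640]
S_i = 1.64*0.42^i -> [1.64, 0.69, 0.29, 0.12, 0.05]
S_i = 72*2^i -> [72, 144, 288, 576, 1152]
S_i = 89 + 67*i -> [89, 156, 223, 290, 357]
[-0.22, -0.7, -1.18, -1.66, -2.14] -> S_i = -0.22 + -0.48*i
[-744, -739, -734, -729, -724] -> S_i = -744 + 5*i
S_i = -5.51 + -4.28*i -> [-5.51, -9.79, -14.07, -18.35, -22.63]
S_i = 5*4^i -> [5, 20, 80, 320, 1280]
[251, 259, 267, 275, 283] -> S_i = 251 + 8*i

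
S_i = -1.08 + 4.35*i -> [-1.08, 3.27, 7.62, 11.97, 16.32]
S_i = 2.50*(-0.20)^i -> [2.5, -0.5, 0.1, -0.02, 0.0]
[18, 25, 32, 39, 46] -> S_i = 18 + 7*i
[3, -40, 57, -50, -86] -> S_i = Random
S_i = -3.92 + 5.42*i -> [-3.92, 1.5, 6.92, 12.34, 17.76]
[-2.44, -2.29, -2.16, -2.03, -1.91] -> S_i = -2.44*0.94^i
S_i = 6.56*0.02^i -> [6.56, 0.13, 0.0, 0.0, 0.0]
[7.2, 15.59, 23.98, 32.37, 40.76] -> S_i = 7.20 + 8.39*i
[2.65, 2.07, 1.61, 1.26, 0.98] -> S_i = 2.65*0.78^i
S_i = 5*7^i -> [5, 35, 245, 1715, 12005]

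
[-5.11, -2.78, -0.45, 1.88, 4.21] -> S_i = -5.11 + 2.33*i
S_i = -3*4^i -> [-3, -12, -48, -192, -768]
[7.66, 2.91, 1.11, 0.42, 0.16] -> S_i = 7.66*0.38^i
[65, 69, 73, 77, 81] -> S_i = 65 + 4*i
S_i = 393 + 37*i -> [393, 430, 467, 504, 541]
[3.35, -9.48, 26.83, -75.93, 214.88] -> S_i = 3.35*(-2.83)^i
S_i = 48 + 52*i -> [48, 100, 152, 204, 256]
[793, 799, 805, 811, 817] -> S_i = 793 + 6*i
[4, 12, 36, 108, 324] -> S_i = 4*3^i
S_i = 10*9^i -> [10, 90, 810, 7290, 65610]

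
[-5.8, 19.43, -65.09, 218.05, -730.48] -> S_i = -5.80*(-3.35)^i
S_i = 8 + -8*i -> [8, 0, -8, -16, -24]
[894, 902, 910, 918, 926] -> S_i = 894 + 8*i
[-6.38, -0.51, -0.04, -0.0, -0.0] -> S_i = -6.38*0.08^i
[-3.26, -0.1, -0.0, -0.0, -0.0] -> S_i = -3.26*0.03^i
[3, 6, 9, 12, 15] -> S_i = 3 + 3*i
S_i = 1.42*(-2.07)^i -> [1.42, -2.94, 6.08, -12.6, 26.07]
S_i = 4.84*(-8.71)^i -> [4.84, -42.16, 367.18, -3198.16, 27855.95]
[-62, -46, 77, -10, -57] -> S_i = Random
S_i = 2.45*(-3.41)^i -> [2.45, -8.35, 28.49, -97.15, 331.27]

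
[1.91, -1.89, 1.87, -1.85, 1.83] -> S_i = 1.91*(-0.99)^i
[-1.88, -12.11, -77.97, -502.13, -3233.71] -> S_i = -1.88*6.44^i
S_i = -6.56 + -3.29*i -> [-6.56, -9.85, -13.14, -16.43, -19.72]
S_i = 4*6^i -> [4, 24, 144, 864, 5184]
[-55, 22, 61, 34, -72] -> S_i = Random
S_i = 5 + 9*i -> [5, 14, 23, 32, 41]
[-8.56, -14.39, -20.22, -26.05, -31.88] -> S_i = -8.56 + -5.83*i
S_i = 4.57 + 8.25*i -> [4.57, 12.82, 21.07, 29.32, 37.57]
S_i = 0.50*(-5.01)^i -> [0.5, -2.5, 12.55, -62.88, 315.01]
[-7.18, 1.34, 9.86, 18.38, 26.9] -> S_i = -7.18 + 8.52*i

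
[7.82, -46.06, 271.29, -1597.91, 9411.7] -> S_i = 7.82*(-5.89)^i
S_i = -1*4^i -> [-1, -4, -16, -64, -256]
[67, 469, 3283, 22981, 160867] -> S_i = 67*7^i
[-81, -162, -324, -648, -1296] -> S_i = -81*2^i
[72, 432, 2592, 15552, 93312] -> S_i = 72*6^i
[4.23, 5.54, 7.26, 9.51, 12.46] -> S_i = 4.23*1.31^i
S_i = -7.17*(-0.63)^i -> [-7.17, 4.52, -2.85, 1.79, -1.13]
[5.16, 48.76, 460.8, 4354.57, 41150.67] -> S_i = 5.16*9.45^i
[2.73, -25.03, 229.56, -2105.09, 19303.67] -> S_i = 2.73*(-9.17)^i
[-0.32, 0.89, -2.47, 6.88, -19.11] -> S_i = -0.32*(-2.78)^i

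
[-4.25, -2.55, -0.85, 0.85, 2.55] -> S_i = -4.25 + 1.70*i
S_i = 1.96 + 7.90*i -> [1.96, 9.86, 17.76, 25.66, 33.56]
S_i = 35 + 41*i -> [35, 76, 117, 158, 199]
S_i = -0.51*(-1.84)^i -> [-0.51, 0.94, -1.73, 3.18, -5.85]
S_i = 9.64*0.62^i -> [9.64, 5.98, 3.71, 2.3, 1.42]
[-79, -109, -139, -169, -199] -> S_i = -79 + -30*i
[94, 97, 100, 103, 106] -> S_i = 94 + 3*i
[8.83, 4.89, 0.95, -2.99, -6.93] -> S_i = 8.83 + -3.94*i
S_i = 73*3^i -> [73, 219, 657, 1971, 5913]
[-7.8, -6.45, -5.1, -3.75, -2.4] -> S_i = -7.80 + 1.35*i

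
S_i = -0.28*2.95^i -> [-0.28, -0.83, -2.44, -7.19, -21.21]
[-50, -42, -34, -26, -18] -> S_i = -50 + 8*i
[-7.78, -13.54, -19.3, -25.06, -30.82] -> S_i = -7.78 + -5.76*i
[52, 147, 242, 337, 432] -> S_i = 52 + 95*i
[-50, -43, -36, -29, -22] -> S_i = -50 + 7*i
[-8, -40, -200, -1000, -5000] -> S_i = -8*5^i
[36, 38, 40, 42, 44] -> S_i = 36 + 2*i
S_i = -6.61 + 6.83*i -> [-6.61, 0.22, 7.05, 13.88, 20.71]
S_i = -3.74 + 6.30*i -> [-3.74, 2.56, 8.86, 15.16, 21.46]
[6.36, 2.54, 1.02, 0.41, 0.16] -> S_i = 6.36*0.40^i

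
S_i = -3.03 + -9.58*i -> [-3.03, -12.61, -22.19, -31.77, -41.35]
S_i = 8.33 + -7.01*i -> [8.33, 1.32, -5.69, -12.7, -19.71]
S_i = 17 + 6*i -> [17, 23, 29, 35, 41]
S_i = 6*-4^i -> [6, -24, 96, -384, 1536]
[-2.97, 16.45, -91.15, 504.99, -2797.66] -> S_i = -2.97*(-5.54)^i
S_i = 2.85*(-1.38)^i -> [2.85, -3.93, 5.43, -7.49, 10.34]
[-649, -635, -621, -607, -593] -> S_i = -649 + 14*i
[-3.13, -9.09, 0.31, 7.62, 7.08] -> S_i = Random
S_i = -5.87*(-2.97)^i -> [-5.87, 17.43, -51.78, 153.78, -456.73]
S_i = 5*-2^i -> [5, -10, 20, -40, 80]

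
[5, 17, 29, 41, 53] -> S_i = 5 + 12*i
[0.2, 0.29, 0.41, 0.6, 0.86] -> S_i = 0.20*1.44^i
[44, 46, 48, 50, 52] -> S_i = 44 + 2*i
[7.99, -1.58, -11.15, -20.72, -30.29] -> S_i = 7.99 + -9.57*i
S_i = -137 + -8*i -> [-137, -145, -153, -161, -169]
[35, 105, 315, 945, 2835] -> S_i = 35*3^i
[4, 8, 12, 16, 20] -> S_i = 4 + 4*i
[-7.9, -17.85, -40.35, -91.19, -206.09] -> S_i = -7.90*2.26^i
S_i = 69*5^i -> [69, 345, 1725, 8625, 43125]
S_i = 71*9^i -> [71, 639, 5751, 51759, 465831]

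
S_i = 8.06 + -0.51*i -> [8.06, 7.55, 7.04, 6.53, 6.02]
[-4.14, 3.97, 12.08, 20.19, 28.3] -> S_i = -4.14 + 8.11*i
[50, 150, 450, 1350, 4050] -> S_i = 50*3^i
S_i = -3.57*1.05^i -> [-3.57, -3.75, -3.94, -4.13, -4.34]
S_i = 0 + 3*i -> [0, 3, 6, 9, 12]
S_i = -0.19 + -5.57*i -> [-0.19, -5.76, -11.33, -16.9, -22.47]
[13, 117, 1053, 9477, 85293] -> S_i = 13*9^i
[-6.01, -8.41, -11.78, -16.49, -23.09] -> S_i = -6.01*1.40^i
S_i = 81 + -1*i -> [81, 80, 79, 78, 77]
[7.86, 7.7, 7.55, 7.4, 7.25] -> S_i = 7.86*0.98^i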